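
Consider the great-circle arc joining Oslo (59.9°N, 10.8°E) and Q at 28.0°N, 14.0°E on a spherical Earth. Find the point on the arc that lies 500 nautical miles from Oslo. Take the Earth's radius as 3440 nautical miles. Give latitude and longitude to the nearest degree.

≈ 52°N, 12°E

From cos δ = sin φ₁ sin φ₂ + cos φ₁ cos φ₂ cos Δλ, the central angle is δ ≈ 0.558 rad (32.0°). The total great-circle distance is δ·R ≈ 0.558 × 3440 ≈ 1920 nmi, so the target fraction is f = 500/1920 ≈ 0.260.
Interpolate at f ≈ 0.260 with slerp weights a = sin((1−f)δ)/sin δ ≈ 0.757, b = sin(fδ)/sin δ ≈ 0.274.
p = a·p₁ + b·p₂ ≈ (0.607, 0.130, 0.784); φ = arcsin(p_z) ≈ 51.60°, λ = atan2(p_y, p_x) ≈ 12.04°.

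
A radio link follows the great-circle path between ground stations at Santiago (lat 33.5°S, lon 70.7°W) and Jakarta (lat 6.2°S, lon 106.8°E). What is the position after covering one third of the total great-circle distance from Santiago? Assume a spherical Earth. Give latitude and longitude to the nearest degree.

≈ lat 80°S, lon 55°W

Write both endpoints as unit vectors p₁, p₂ with components (cos φ cos λ, cos φ sin λ, sin φ).
The central angle between the endpoints is δ = arccos(p₁·p₂) ≈ 2.447 rad (140.2°).
Interpolate at f = 1/3 with slerp weights a = sin((1−f)δ)/sin δ ≈ 1.560, b = sin(fδ)/sin δ ≈ 1.138.
p = a·p₁ + b·p₂ ≈ (0.103, -0.145, -0.984); φ = arcsin(p_z) ≈ -79.78°, λ = atan2(p_y, p_x) ≈ -54.54°.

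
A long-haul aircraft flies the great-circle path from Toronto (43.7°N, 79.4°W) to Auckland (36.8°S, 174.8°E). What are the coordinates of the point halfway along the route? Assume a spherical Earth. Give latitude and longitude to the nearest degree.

≈ 6°N, 136°W

Convert each endpoint to a unit vector on the sphere (x = cos φ cos λ, y = cos φ sin λ, z = sin φ).
The central angle between the endpoints is δ = arccos(p₁·p₂) ≈ 2.179 rad (124.9°).
Interpolate at f = 1/2 with slerp weights a = sin((1−f)δ)/sin δ ≈ 1.080, b = sin(fδ)/sin δ ≈ 1.080.
p = a·p₁ + b·p₂ ≈ (-0.718, -0.689, 0.099); φ = arcsin(p_z) ≈ 5.69°, λ = atan2(p_y, p_x) ≈ -136.16°.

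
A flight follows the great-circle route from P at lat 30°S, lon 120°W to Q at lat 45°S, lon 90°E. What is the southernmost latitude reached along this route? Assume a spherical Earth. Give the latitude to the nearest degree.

≈ 72°S

The great circle lies in the plane with unit normal n̂ = (p₁ × p₂)/|p₁ × p₂|.
Here n̂_z ≈ -0.311; the vertex latitude is φ_max = arccos|n̂_z| ≈ 71.9°.
Check via Clairaut: cos φ_max = |cos φ₁| · sin C = cos(30.0°)·sin(158.9°) ≈ 0.311, again giving ≈ 71.9°.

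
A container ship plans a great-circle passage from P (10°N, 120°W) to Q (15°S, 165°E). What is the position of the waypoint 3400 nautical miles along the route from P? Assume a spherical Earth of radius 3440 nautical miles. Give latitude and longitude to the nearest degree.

The haversine formula gives a central angle δ ≈ 1.368 rad (78.4°) between the endpoints. The total great-circle distance is δ·R ≈ 1.368 × 3440 ≈ 4706 nmi, so the target fraction is f = 3400/4706 ≈ 0.722.
Interpolate at f ≈ 0.722 with slerp weights a = sin((1−f)δ)/sin δ ≈ 0.378, b = sin(fδ)/sin δ ≈ 0.853.
p = a·p₁ + b·p₂ ≈ (-0.982, -0.110, -0.155); φ = arcsin(p_z) ≈ -8.91°, λ = atan2(p_y, p_x) ≈ -173.63°.

≈ (9°S, 174°W)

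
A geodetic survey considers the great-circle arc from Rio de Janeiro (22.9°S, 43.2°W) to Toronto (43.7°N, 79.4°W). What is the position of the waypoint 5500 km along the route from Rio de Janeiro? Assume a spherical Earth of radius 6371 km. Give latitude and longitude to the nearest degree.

From cos δ = sin φ₁ sin φ₂ + cos φ₁ cos φ₂ cos Δλ, the central angle is δ ≈ 1.299 rad (74.4°). The total great-circle distance is δ·R ≈ 1.299 × 6371 ≈ 8275 km, so the target fraction is f = 5500/8275 ≈ 0.665.
Interpolate at f ≈ 0.665 with slerp weights a = sin((1−f)δ)/sin δ ≈ 0.438, b = sin(fδ)/sin δ ≈ 0.789.
p = a·p₁ + b·p₂ ≈ (0.399, -0.837, 0.375); φ = arcsin(p_z) ≈ 22.00°, λ = atan2(p_y, p_x) ≈ -64.51°.

≈ 22°N, 65°W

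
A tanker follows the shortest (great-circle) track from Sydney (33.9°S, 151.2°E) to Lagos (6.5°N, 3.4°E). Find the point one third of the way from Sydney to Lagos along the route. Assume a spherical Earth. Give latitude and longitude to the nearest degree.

≈ 47°S, 91°E

Write both endpoints as unit vectors p₁, p₂ with components (cos φ cos λ, cos φ sin λ, sin φ).
The central angle between the endpoints is δ = arccos(p₁·p₂) ≈ 2.436 rad (139.6°).
Interpolate at f = 1/3 with slerp weights a = sin((1−f)δ)/sin δ ≈ 1.539, b = sin(fδ)/sin δ ≈ 1.118.
p = a·p₁ + b·p₂ ≈ (-0.010, 0.681, -0.732); φ = arcsin(p_z) ≈ -47.04°, λ = atan2(p_y, p_x) ≈ 90.87°.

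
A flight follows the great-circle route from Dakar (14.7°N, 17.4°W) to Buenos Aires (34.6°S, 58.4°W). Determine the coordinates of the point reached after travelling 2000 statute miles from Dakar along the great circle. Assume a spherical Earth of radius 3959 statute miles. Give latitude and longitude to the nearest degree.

≈ 9°S, 35°W

The haversine formula gives a central angle δ ≈ 1.096 rad (62.8°) between the endpoints. The total great-circle distance is δ·R ≈ 1.096 × 3959 ≈ 4341 mi, so the target fraction is f = 2000/4341 ≈ 0.461.
Interpolate at f ≈ 0.461 with slerp weights a = sin((1−f)δ)/sin δ ≈ 0.627, b = sin(fδ)/sin δ ≈ 0.544.
p = a·p₁ + b·p₂ ≈ (0.813, -0.563, -0.150); φ = arcsin(p_z) ≈ -8.62°, λ = atan2(p_y, p_x) ≈ -34.69°.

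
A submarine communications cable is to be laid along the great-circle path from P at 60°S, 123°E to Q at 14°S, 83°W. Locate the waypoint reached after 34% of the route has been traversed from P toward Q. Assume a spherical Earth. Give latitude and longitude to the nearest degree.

≈ 75°S, 138°W

From cos δ = sin φ₁ sin φ₂ + cos φ₁ cos φ₂ cos Δλ, the central angle is δ ≈ 1.799 rad (103.1°).
Interpolate at f = 0.34 with slerp weights a = sin((1−f)δ)/sin δ ≈ 0.952, b = sin(fδ)/sin δ ≈ 0.590.
p = a·p₁ + b·p₂ ≈ (-0.190, -0.169, -0.967); φ = arcsin(p_z) ≈ -75.30°, λ = atan2(p_y, p_x) ≈ -138.36°.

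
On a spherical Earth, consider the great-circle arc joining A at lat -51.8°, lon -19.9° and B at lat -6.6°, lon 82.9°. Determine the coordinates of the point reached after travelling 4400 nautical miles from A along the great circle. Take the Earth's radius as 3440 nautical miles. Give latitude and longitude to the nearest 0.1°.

≈ lat -21.8°, lon 70.5°

Write both endpoints as unit vectors p₁, p₂ with components (cos φ cos λ, cos φ sin λ, sin φ).
The central angle between the endpoints is δ = arccos(p₁·p₂) ≈ 1.617 rad (92.6°). The total great-circle distance is δ·R ≈ 1.617 × 3440 ≈ 5561 nmi, so the target fraction is f = 4400/5561 ≈ 0.791.
Interpolate at f ≈ 0.791 with slerp weights a = sin((1−f)δ)/sin δ ≈ 0.331, b = sin(fδ)/sin δ ≈ 0.959.
p = a·p₁ + b·p₂ ≈ (0.310, 0.875, -0.371); φ = arcsin(p_z) ≈ -21.76°, λ = atan2(p_y, p_x) ≈ 70.47°.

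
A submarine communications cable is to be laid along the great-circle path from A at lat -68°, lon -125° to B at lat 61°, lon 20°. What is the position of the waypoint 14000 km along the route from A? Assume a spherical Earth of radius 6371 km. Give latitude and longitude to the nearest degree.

Write both endpoints as unit vectors p₁, p₂ with components (cos φ cos λ, cos φ sin λ, sin φ).
The central angle between the endpoints is δ = arccos(p₁·p₂) ≈ 2.857 rad (163.7°). The total great-circle distance is δ·R ≈ 2.857 × 6371 ≈ 18200 km, so the target fraction is f = 14000/18200 ≈ 0.769.
Interpolate at f ≈ 0.769 with slerp weights a = sin((1−f)δ)/sin δ ≈ 2.180, b = sin(fδ)/sin δ ≈ 2.882.
p = a·p₁ + b·p₂ ≈ (0.845, -0.191, 0.500); φ = arcsin(p_z) ≈ 30.00°, λ = atan2(p_y, p_x) ≈ -12.74°.

≈ lat 30°, lon -13°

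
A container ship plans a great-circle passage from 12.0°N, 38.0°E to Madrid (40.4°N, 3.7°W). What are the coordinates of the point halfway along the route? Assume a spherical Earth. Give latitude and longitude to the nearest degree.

≈ 28°N, 20°E

Write both endpoints as unit vectors p₁, p₂ with components (cos φ cos λ, cos φ sin λ, sin φ).
The central angle between the endpoints is δ = arccos(p₁·p₂) ≈ 0.808 rad (46.3°).
Interpolate at f = 1/2 with slerp weights a = sin((1−f)δ)/sin δ ≈ 0.544, b = sin(fδ)/sin δ ≈ 0.544.
p = a·p₁ + b·p₂ ≈ (0.832, 0.301, 0.465); φ = arcsin(p_z) ≈ 27.74°, λ = atan2(p_y, p_x) ≈ 19.87°.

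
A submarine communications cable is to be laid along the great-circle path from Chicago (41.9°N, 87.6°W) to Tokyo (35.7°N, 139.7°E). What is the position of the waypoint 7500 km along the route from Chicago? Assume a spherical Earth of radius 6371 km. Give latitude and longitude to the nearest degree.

≈ 54°N, 162°E

The haversine formula gives a central angle δ ≈ 1.591 rad (91.2°) between the endpoints. The total great-circle distance is δ·R ≈ 1.591 × 6371 ≈ 10136 km, so the target fraction is f = 7500/10136 ≈ 0.740.
Interpolate at f ≈ 0.740 with slerp weights a = sin((1−f)δ)/sin δ ≈ 0.402, b = sin(fδ)/sin δ ≈ 0.924.
p = a·p₁ + b·p₂ ≈ (-0.560, 0.186, 0.808); φ = arcsin(p_z) ≈ 53.86°, λ = atan2(p_y, p_x) ≈ 161.60°.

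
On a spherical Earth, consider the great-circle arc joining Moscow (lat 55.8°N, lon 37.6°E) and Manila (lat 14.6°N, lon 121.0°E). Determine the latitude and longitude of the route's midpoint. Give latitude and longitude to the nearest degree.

≈ lat 43°N, lon 93°E

From cos δ = sin φ₁ sin φ₂ + cos φ₁ cos φ₂ cos Δλ, the central angle is δ ≈ 1.296 rad (74.3°).
Interpolate at f = 1/2 with slerp weights a = sin((1−f)δ)/sin δ ≈ 0.627, b = sin(fδ)/sin δ ≈ 0.627.
p = a·p₁ + b·p₂ ≈ (-0.033, 0.735, 0.677); φ = arcsin(p_z) ≈ 42.60°, λ = atan2(p_y, p_x) ≈ 92.59°.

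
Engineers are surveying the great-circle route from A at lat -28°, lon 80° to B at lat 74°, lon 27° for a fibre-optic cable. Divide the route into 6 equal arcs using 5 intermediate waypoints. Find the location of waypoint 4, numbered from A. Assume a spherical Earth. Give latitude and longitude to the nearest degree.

Convert each endpoint to a unit vector on the sphere (x = cos φ cos λ, y = cos φ sin λ, z = sin φ).
The central angle between the endpoints is δ = arccos(p₁·p₂) ≈ 1.881 rad (107.7°).
Interpolate at f = 4/6 with slerp weights a = sin((1−f)δ)/sin δ ≈ 0.616, b = sin(fδ)/sin δ ≈ 0.998.
p = a·p₁ + b·p₂ ≈ (0.339, 0.660, 0.670); φ = arcsin(p_z) ≈ 42.05°, λ = atan2(p_y, p_x) ≈ 62.80°.

≈ lat 42°, lon 63°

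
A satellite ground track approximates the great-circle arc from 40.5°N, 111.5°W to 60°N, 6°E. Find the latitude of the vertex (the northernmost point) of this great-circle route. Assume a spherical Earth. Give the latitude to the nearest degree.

The great circle lies in the plane with unit normal n̂ = (p₁ × p₂)/|p₁ × p₂|.
Here n̂_z ≈ +0.366; the vertex latitude is φ_max = arccos|n̂_z| ≈ 68.5°.
Check via Clairaut: cos φ_max = |cos φ₁| · sin C = cos(40.5°)·sin(28.7°) ≈ 0.366, again giving ≈ 68.5°.

≈ 69°N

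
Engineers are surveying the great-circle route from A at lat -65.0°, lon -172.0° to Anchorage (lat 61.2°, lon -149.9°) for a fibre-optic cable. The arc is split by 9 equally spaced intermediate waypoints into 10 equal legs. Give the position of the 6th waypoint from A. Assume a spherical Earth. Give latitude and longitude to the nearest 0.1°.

Convert each endpoint to a unit vector on the sphere (x = cos φ cos λ, y = cos φ sin λ, z = sin φ).
The central angle between the endpoints is δ = arccos(p₁·p₂) ≈ 2.221 rad (127.3°).
Interpolate at f = 6/10 with slerp weights a = sin((1−f)δ)/sin δ ≈ 0.975, b = sin(fδ)/sin δ ≈ 1.221.
p = a·p₁ + b·p₂ ≈ (-0.917, -0.352, 0.186); φ = arcsin(p_z) ≈ 10.73°, λ = atan2(p_y, p_x) ≈ -158.98°.

≈ lat 10.7°, lon -159.0°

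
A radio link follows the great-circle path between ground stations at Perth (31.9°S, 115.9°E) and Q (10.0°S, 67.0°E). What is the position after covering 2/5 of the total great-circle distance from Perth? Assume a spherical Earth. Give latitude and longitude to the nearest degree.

≈ (25°S, 94°E)

Convert each endpoint to a unit vector on the sphere (x = cos φ cos λ, y = cos φ sin λ, z = sin φ).
The central angle between the endpoints is δ = arccos(p₁·p₂) ≈ 0.875 rad (50.1°).
Interpolate at f = 2/5 with slerp weights a = sin((1−f)δ)/sin δ ≈ 0.653, b = sin(fδ)/sin δ ≈ 0.447.
p = a·p₁ + b·p₂ ≈ (-0.070, 0.904, -0.423); φ = arcsin(p_z) ≈ -25.00°, λ = atan2(p_y, p_x) ≈ 94.45°.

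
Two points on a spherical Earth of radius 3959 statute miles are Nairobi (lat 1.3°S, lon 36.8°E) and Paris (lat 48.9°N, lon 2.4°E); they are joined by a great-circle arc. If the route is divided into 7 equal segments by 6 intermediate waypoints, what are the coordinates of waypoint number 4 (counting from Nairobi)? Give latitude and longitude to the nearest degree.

≈ lat 28°N, lon 21°E

Write both endpoints as unit vectors p₁, p₂ with components (cos φ cos λ, cos φ sin λ, sin φ).
The central angle between the endpoints is δ = arccos(p₁·p₂) ≈ 1.018 rad (58.3°).
Interpolate at f = 4/7 with slerp weights a = sin((1−f)δ)/sin δ ≈ 0.497, b = sin(fδ)/sin δ ≈ 0.646.
p = a·p₁ + b·p₂ ≈ (0.821, 0.315, 0.475); φ = arcsin(p_z) ≈ 28.37°, λ = atan2(p_y, p_x) ≈ 20.99°.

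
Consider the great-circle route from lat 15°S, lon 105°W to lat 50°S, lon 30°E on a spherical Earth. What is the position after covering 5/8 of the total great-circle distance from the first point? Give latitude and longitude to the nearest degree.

Write both endpoints as unit vectors p₁, p₂ with components (cos φ cos λ, cos φ sin λ, sin φ).
The central angle between the endpoints is δ = arccos(p₁·p₂) ≈ 1.814 rad (103.9°).
Interpolate at f = 5/8 with slerp weights a = sin((1−f)δ)/sin δ ≈ 0.648, b = sin(fδ)/sin δ ≈ 0.933.
p = a·p₁ + b·p₂ ≈ (0.358, -0.305, -0.883); φ = arcsin(p_z) ≈ -61.98°, λ = atan2(p_y, p_x) ≈ -40.42°.

≈ lat 62°S, lon 40°W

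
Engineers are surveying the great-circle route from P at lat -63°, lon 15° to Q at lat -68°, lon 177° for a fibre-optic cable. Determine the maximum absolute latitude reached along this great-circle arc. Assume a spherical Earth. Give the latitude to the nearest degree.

≈ -86°

The great circle lies in the plane with unit normal n̂ = (p₁ × p₂)/|p₁ × p₂|.
Here n̂_z ≈ +0.070; the vertex latitude is φ_max = arccos|n̂_z| ≈ 86.0°.
Check via Clairaut: cos φ_max = |cos φ₁| · sin C = cos(63.0°)·sin(171.1°) ≈ 0.070, again giving ≈ 86.0°.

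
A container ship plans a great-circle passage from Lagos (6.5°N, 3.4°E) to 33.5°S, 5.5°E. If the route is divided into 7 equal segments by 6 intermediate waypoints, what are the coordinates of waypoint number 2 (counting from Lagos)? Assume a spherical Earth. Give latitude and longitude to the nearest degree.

≈ 5°S, 4°E

Write both endpoints as unit vectors p₁, p₂ with components (cos φ cos λ, cos φ sin λ, sin φ).
The central angle between the endpoints is δ = arccos(p₁·p₂) ≈ 0.699 rad (40.0°).
Interpolate at f = 2/7 with slerp weights a = sin((1−f)δ)/sin δ ≈ 0.744, b = sin(fδ)/sin δ ≈ 0.308.
p = a·p₁ + b·p₂ ≈ (0.994, 0.068, -0.086); φ = arcsin(p_z) ≈ -4.93°, λ = atan2(p_y, p_x) ≈ 3.94°.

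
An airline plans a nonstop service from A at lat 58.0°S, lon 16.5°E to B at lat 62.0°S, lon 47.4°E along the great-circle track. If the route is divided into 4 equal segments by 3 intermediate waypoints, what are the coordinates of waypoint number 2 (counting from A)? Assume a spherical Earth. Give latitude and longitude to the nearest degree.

The haversine formula gives a central angle δ ≈ 0.276 rad (15.8°) between the endpoints.
Interpolate at f = 2/4 with slerp weights a = sin((1−f)δ)/sin δ ≈ 0.505, b = sin(fδ)/sin δ ≈ 0.505.
p = a·p₁ + b·p₂ ≈ (0.417, 0.250, -0.874); φ = arcsin(p_z) ≈ -60.90°, λ = atan2(p_y, p_x) ≈ 30.99°.

≈ lat 61°S, lon 31°E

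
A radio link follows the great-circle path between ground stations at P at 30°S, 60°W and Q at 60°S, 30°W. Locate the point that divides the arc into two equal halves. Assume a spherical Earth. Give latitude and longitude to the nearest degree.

Write both endpoints as unit vectors p₁, p₂ with components (cos φ cos λ, cos φ sin λ, sin φ).
The central angle between the endpoints is δ = arccos(p₁·p₂) ≈ 0.630 rad (36.1°).
Interpolate at f = 1/2 with slerp weights a = sin((1−f)δ)/sin δ ≈ 0.526, b = sin(fδ)/sin δ ≈ 0.526.
p = a·p₁ + b·p₂ ≈ (0.455, -0.526, -0.718); φ = arcsin(p_z) ≈ -45.92°, λ = atan2(p_y, p_x) ≈ -49.11°.

≈ 46°S, 49°W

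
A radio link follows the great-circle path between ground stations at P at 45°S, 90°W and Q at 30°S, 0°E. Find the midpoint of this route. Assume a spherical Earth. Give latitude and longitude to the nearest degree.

≈ 47°S, 39°W

Convert each endpoint to a unit vector on the sphere (x = cos φ cos λ, y = cos φ sin λ, z = sin φ).
The central angle between the endpoints is δ = arccos(p₁·p₂) ≈ 1.209 rad (69.3°).
Interpolate at f = 1/2 with slerp weights a = sin((1−f)δ)/sin δ ≈ 0.608, b = sin(fδ)/sin δ ≈ 0.608.
p = a·p₁ + b·p₂ ≈ (0.526, -0.430, -0.734); φ = arcsin(p_z) ≈ -47.19°, λ = atan2(p_y, p_x) ≈ -39.23°.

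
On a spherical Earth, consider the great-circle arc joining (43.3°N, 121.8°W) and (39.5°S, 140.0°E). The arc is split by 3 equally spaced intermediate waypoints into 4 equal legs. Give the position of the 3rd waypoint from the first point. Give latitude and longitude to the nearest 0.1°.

≈ (19.8°S, 166.8°E)

Write both endpoints as unit vectors p₁, p₂ with components (cos φ cos λ, cos φ sin λ, sin φ).
The central angle between the endpoints is δ = arccos(p₁·p₂) ≈ 2.113 rad (121.1°).
Interpolate at f = 3/4 with slerp weights a = sin((1−f)δ)/sin δ ≈ 0.589, b = sin(fδ)/sin δ ≈ 1.168.
p = a·p₁ + b·p₂ ≈ (-0.916, 0.215, -0.339); φ = arcsin(p_z) ≈ -19.81°, λ = atan2(p_y, p_x) ≈ 166.79°.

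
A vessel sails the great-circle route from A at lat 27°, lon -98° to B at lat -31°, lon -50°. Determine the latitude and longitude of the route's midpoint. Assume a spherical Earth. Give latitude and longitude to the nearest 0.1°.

Convert each endpoint to a unit vector on the sphere (x = cos φ cos λ, y = cos φ sin λ, z = sin φ).
The central angle between the endpoints is δ = arccos(p₁·p₂) ≈ 1.290 rad (73.9°).
Interpolate at f = 1/2 with slerp weights a = sin((1−f)δ)/sin δ ≈ 0.626, b = sin(fδ)/sin δ ≈ 0.626.
p = a·p₁ + b·p₂ ≈ (0.267, -0.963, -0.038); φ = arcsin(p_z) ≈ -2.19°, λ = atan2(p_y, p_x) ≈ -74.49°.

≈ lat -2.2°, lon -74.5°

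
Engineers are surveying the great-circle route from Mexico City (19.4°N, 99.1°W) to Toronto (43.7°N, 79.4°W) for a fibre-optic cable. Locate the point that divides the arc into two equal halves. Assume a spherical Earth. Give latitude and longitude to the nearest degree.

≈ 32°N, 91°W

Convert each endpoint to a unit vector on the sphere (x = cos φ cos λ, y = cos φ sin λ, z = sin φ).
The central angle between the endpoints is δ = arccos(p₁·p₂) ≈ 0.513 rad (29.4°).
Interpolate at f = 1/2 with slerp weights a = sin((1−f)δ)/sin δ ≈ 0.517, b = sin(fδ)/sin δ ≈ 0.517.
p = a·p₁ + b·p₂ ≈ (-0.008, -0.849, 0.529); φ = arcsin(p_z) ≈ 31.92°, λ = atan2(p_y, p_x) ≈ -90.56°.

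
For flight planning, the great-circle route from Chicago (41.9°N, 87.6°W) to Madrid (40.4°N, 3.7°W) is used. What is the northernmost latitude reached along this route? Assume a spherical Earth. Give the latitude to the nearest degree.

≈ 50°N

The great circle lies in the plane with unit normal n̂ = (p₁ × p₂)/|p₁ × p₂|.
Here n̂_z ≈ +0.648; the vertex latitude is φ_max = arccos|n̂_z| ≈ 49.6°.
Check via Clairaut: cos φ_max = |cos φ₁| · sin C = cos(41.9°)·sin(60.5°) ≈ 0.648, again giving ≈ 49.6°.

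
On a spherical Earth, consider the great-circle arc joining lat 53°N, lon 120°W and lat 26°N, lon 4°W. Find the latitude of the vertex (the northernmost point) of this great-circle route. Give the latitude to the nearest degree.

The great circle lies in the plane with unit normal n̂ = (p₁ × p₂)/|p₁ × p₂|.
Here n̂_z ≈ +0.489; the vertex latitude is φ_max = arccos|n̂_z| ≈ 60.7°.
Check via Clairaut: cos φ_max = |cos φ₁| · sin C = cos(53.0°)·sin(54.4°) ≈ 0.489, again giving ≈ 60.7°.

≈ 61°N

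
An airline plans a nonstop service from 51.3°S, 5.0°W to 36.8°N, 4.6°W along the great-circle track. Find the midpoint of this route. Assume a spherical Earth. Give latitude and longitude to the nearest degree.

≈ 7°S, 5°W

Convert each endpoint to a unit vector on the sphere (x = cos φ cos λ, y = cos φ sin λ, z = sin φ).
The central angle between the endpoints is δ = arccos(p₁·p₂) ≈ 1.538 rad (88.1°).
Interpolate at f = 1/2 with slerp weights a = sin((1−f)δ)/sin δ ≈ 0.696, b = sin(fδ)/sin δ ≈ 0.696.
p = a·p₁ + b·p₂ ≈ (0.989, -0.083, -0.126); φ = arcsin(p_z) ≈ -7.25°, λ = atan2(p_y, p_x) ≈ -4.78°.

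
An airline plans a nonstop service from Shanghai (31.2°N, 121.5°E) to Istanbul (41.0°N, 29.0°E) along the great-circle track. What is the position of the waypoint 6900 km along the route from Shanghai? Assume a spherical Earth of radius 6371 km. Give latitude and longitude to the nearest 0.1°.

The haversine formula gives a central angle δ ≈ 1.254 rad (71.8°) between the endpoints. The total great-circle distance is δ·R ≈ 1.254 × 6371 ≈ 7988 km, so the target fraction is f = 6900/7988 ≈ 0.864.
Interpolate at f ≈ 0.864 with slerp weights a = sin((1−f)δ)/sin δ ≈ 0.179, b = sin(fδ)/sin δ ≈ 0.930.
p = a·p₁ + b·p₂ ≈ (0.534, 0.471, 0.703); φ = arcsin(p_z) ≈ 44.64°, λ = atan2(p_y, p_x) ≈ 41.40°.

≈ 44.6°N, 41.4°E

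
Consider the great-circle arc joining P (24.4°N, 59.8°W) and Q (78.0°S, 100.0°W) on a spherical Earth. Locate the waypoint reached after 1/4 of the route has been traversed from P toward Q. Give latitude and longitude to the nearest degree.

Write both endpoints as unit vectors p₁, p₂ with components (cos φ cos λ, cos φ sin λ, sin φ).
The central angle between the endpoints is δ = arccos(p₁·p₂) ≈ 1.833 rad (105.0°).
Interpolate at f = 1/4 with slerp weights a = sin((1−f)δ)/sin δ ≈ 1.016, b = sin(fδ)/sin δ ≈ 0.458.
p = a·p₁ + b·p₂ ≈ (0.449, -0.893, -0.029); φ = arcsin(p_z) ≈ -1.64°, λ = atan2(p_y, p_x) ≈ -63.33°.

≈ (2°S, 63°W)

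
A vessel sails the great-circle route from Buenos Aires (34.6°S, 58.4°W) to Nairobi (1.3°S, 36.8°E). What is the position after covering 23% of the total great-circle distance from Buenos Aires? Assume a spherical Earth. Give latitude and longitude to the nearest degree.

≈ (33°S, 32°W)

From cos δ = sin φ₁ sin φ₂ + cos φ₁ cos φ₂ cos Δλ, the central angle is δ ≈ 1.633 rad (93.5°).
Interpolate at f = 0.23 with slerp weights a = sin((1−f)δ)/sin δ ≈ 0.953, b = sin(fδ)/sin δ ≈ 0.367.
p = a·p₁ + b·p₂ ≈ (0.705, -0.448, -0.549); φ = arcsin(p_z) ≈ -33.33°, λ = atan2(p_y, p_x) ≈ -32.43°.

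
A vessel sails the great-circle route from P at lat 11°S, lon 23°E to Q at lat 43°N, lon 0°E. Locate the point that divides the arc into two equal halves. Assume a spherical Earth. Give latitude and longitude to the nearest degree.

≈ lat 16°N, lon 13°E

Convert each endpoint to a unit vector on the sphere (x = cos φ cos λ, y = cos φ sin λ, z = sin φ).
The central angle between the endpoints is δ = arccos(p₁·p₂) ≈ 1.011 rad (57.9°).
Interpolate at f = 1/2 with slerp weights a = sin((1−f)δ)/sin δ ≈ 0.572, b = sin(fδ)/sin δ ≈ 0.572.
p = a·p₁ + b·p₂ ≈ (0.934, 0.219, 0.281); φ = arcsin(p_z) ≈ 16.30°, λ = atan2(p_y, p_x) ≈ 13.20°.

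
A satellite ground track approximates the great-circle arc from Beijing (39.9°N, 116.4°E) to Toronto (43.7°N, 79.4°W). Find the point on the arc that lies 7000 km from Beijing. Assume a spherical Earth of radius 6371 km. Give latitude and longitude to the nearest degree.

Write both endpoints as unit vectors p₁, p₂ with components (cos φ cos λ, cos φ sin λ, sin φ).
The central angle between the endpoints is δ = arccos(p₁·p₂) ≈ 1.661 rad (95.2°). The total great-circle distance is δ·R ≈ 1.661 × 6371 ≈ 10585 km, so the target fraction is f = 7000/10585 ≈ 0.661.
Interpolate at f ≈ 0.661 with slerp weights a = sin((1−f)δ)/sin δ ≈ 0.536, b = sin(fδ)/sin δ ≈ 0.894.
p = a·p₁ + b·p₂ ≈ (-0.064, -0.267, 0.961); φ = arcsin(p_z) ≈ 74.04°, λ = atan2(p_y, p_x) ≈ -103.42°.

≈ 74°N, 103°W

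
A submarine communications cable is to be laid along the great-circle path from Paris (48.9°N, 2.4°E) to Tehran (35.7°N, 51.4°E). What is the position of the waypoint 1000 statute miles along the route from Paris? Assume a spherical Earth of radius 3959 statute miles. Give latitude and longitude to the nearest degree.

≈ 46°N, 24°E

Write both endpoints as unit vectors p₁, p₂ with components (cos φ cos λ, cos φ sin λ, sin φ).
The central angle between the endpoints is δ = arccos(p₁·p₂) ≈ 0.660 rad (37.8°). The total great-circle distance is δ·R ≈ 0.660 × 3959 ≈ 2613 mi, so the target fraction is f = 1000/2613 ≈ 0.383.
Interpolate at f ≈ 0.383 with slerp weights a = sin((1−f)δ)/sin δ ≈ 0.646, b = sin(fδ)/sin δ ≈ 0.408.
p = a·p₁ + b·p₂ ≈ (0.631, 0.276, 0.725); φ = arcsin(p_z) ≈ 46.46°, λ = atan2(p_y, p_x) ≈ 23.66°.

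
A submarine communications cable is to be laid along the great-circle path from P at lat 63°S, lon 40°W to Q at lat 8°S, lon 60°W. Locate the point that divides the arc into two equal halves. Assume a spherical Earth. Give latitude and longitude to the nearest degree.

≈ lat 36°S, lon 54°W

The haversine formula gives a central angle δ ≈ 0.993 rad (56.9°) between the endpoints.
Interpolate at f = 1/2 with slerp weights a = sin((1−f)δ)/sin δ ≈ 0.569, b = sin(fδ)/sin δ ≈ 0.569.
p = a·p₁ + b·p₂ ≈ (0.479, -0.654, -0.586); φ = arcsin(p_z) ≈ -35.86°, λ = atan2(p_y, p_x) ≈ -53.75°.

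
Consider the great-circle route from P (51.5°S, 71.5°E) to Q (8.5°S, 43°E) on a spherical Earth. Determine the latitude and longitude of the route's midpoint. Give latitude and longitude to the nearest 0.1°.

Convert each endpoint to a unit vector on the sphere (x = cos φ cos λ, y = cos φ sin λ, z = sin φ).
The central angle between the endpoints is δ = arccos(p₁·p₂) ≈ 0.854 rad (48.9°).
Interpolate at f = 1/2 with slerp weights a = sin((1−f)δ)/sin δ ≈ 0.549, b = sin(fδ)/sin δ ≈ 0.549.
p = a·p₁ + b·p₂ ≈ (0.506, 0.695, -0.511); φ = arcsin(p_z) ≈ -30.74°, λ = atan2(p_y, p_x) ≈ 53.94°.

≈ (30.7°S, 53.9°E)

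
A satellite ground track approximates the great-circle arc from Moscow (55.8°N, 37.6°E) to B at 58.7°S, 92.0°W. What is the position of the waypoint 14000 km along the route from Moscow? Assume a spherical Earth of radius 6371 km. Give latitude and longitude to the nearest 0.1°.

≈ 43.9°S, 54.2°W

Write both endpoints as unit vectors p₁, p₂ with components (cos φ cos λ, cos φ sin λ, sin φ).
The central angle between the endpoints is δ = arccos(p₁·p₂) ≈ 2.674 rad (153.2°). The total great-circle distance is δ·R ≈ 2.674 × 6371 ≈ 17039 km, so the target fraction is f = 14000/17039 ≈ 0.822.
Interpolate at f ≈ 0.822 with slerp weights a = sin((1−f)δ)/sin δ ≈ 1.019, b = sin(fδ)/sin δ ≈ 1.799.
p = a·p₁ + b·p₂ ≈ (0.421, -0.584, -0.694); φ = arcsin(p_z) ≈ -43.92°, λ = atan2(p_y, p_x) ≈ -54.20°.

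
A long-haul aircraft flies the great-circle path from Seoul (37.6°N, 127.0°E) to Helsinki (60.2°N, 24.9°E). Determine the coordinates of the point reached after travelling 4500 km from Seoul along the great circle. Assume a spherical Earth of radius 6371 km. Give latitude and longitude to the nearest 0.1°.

Write both endpoints as unit vectors p₁, p₂ with components (cos φ cos λ, cos φ sin λ, sin φ).
The central angle between the endpoints is δ = arccos(p₁·p₂) ≈ 1.107 rad (63.5°). The total great-circle distance is δ·R ≈ 1.107 × 6371 ≈ 7056 km, so the target fraction is f = 4500/7056 ≈ 0.638.
Interpolate at f ≈ 0.638 with slerp weights a = sin((1−f)δ)/sin δ ≈ 0.436, b = sin(fδ)/sin δ ≈ 0.726.
p = a·p₁ + b·p₂ ≈ (0.119, 0.428, 0.896); φ = arcsin(p_z) ≈ 63.63°, λ = atan2(p_y, p_x) ≈ 74.47°.

≈ (63.6°N, 74.5°E)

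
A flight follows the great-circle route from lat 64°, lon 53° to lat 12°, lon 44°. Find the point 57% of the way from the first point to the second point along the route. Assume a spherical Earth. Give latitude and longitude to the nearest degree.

≈ lat 34°, lon 46°

Convert each endpoint to a unit vector on the sphere (x = cos φ cos λ, y = cos φ sin λ, z = sin φ).
The central angle between the endpoints is δ = arccos(p₁·p₂) ≈ 0.914 rad (52.4°).
Interpolate at f = 0.57 with slerp weights a = sin((1−f)δ)/sin δ ≈ 0.484, b = sin(fδ)/sin δ ≈ 0.629.
p = a·p₁ + b·p₂ ≈ (0.570, 0.596, 0.565); φ = arcsin(p_z) ≈ 34.43°, λ = atan2(p_y, p_x) ≈ 46.30°.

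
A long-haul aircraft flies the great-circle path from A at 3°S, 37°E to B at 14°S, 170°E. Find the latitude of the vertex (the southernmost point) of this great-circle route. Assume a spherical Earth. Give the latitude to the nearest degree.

≈ 21°S

The great circle lies in the plane with unit normal n̂ = (p₁ × p₂)/|p₁ × p₂|.
Here n̂_z ≈ +0.931; the vertex latitude is φ_max = arccos|n̂_z| ≈ 21.5°.
Check via Clairaut: cos φ_max = |cos φ₁| · sin C = cos(3.0°)·sin(111.3°) ≈ 0.931, again giving ≈ 21.5°.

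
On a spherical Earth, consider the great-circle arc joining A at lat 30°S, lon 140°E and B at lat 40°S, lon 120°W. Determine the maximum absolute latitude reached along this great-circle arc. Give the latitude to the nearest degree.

The great circle lies in the plane with unit normal n̂ = (p₁ × p₂)/|p₁ × p₂|.
Here n̂_z ≈ +0.668; the vertex latitude is φ_max = arccos|n̂_z| ≈ 48.1°.

≈ 48°S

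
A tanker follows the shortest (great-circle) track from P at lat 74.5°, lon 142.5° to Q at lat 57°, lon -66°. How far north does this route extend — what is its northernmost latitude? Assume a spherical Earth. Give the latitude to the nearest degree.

The great circle lies in the plane with unit normal n̂ = (p₁ × p₂)/|p₁ × p₂|.
Here n̂_z ≈ +0.095; the vertex latitude is φ_max = arccos|n̂_z| ≈ 84.6°.

≈ 85°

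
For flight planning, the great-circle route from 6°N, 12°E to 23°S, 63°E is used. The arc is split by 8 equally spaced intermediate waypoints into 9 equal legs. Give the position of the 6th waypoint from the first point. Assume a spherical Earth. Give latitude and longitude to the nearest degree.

≈ 14°S, 45°E

Convert each endpoint to a unit vector on the sphere (x = cos φ cos λ, y = cos φ sin λ, z = sin φ).
The central angle between the endpoints is δ = arccos(p₁·p₂) ≈ 1.006 rad (57.6°).
Interpolate at f = 6/9 with slerp weights a = sin((1−f)δ)/sin δ ≈ 0.390, b = sin(fδ)/sin δ ≈ 0.736.
p = a·p₁ + b·p₂ ≈ (0.686, 0.684, -0.247); φ = arcsin(p_z) ≈ -14.29°, λ = atan2(p_y, p_x) ≈ 44.90°.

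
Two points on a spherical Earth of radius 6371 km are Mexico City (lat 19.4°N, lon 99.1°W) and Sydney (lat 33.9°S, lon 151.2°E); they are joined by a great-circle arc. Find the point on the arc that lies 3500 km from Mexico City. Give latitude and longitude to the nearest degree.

≈ lat 3°N, lon 126°W

Write both endpoints as unit vectors p₁, p₂ with components (cos φ cos λ, cos φ sin λ, sin φ).
The central angle between the endpoints is δ = arccos(p₁·p₂) ≈ 2.037 rad (116.7°). The total great-circle distance is δ·R ≈ 2.037 × 6371 ≈ 12975 km, so the target fraction is f = 3500/12975 ≈ 0.270.
Interpolate at f ≈ 0.270 with slerp weights a = sin((1−f)δ)/sin δ ≈ 1.115, b = sin(fδ)/sin δ ≈ 0.584.
p = a·p₁ + b·p₂ ≈ (-0.591, -0.805, 0.045); φ = arcsin(p_z) ≈ 2.55°, λ = atan2(p_y, p_x) ≈ -126.30°.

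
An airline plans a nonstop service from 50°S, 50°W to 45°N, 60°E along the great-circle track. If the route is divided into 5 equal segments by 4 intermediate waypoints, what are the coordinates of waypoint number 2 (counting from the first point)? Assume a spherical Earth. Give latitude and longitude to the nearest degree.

≈ 15°S, 1°E

Write both endpoints as unit vectors p₁, p₂ with components (cos φ cos λ, cos φ sin λ, sin φ).
The central angle between the endpoints is δ = arccos(p₁·p₂) ≈ 2.342 rad (134.2°).
Interpolate at f = 2/5 with slerp weights a = sin((1−f)δ)/sin δ ≈ 1.376, b = sin(fδ)/sin δ ≈ 1.124.
p = a·p₁ + b·p₂ ≈ (0.966, 0.011, -0.259); φ = arcsin(p_z) ≈ -15.02°, λ = atan2(p_y, p_x) ≈ 0.64°.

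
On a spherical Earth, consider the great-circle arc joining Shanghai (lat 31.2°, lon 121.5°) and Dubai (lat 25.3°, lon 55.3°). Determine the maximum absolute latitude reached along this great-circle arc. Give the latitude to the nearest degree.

The great circle lies in the plane with unit normal n̂ = (p₁ × p₂)/|p₁ × p₂|.
Here n̂_z ≈ -0.837; the vertex latitude is φ_max = arccos|n̂_z| ≈ 33.2°.
Check via Clairaut: cos φ_max = |cos φ₁| · sin C = cos(31.2°)·sin(78.0°) ≈ 0.837, again giving ≈ 33.2°.

≈ 33°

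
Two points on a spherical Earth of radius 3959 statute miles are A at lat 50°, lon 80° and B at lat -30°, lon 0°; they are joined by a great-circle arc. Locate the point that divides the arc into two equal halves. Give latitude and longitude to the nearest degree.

Write both endpoints as unit vectors p₁, p₂ with components (cos φ cos λ, cos φ sin λ, sin φ).
The central angle between the endpoints is δ = arccos(p₁·p₂) ≈ 1.861 rad (106.6°).
Interpolate at f = 1/2 with slerp weights a = sin((1−f)δ)/sin δ ≈ 0.837, b = sin(fδ)/sin δ ≈ 0.837.
p = a·p₁ + b·p₂ ≈ (0.818, 0.530, 0.223); φ = arcsin(p_z) ≈ 12.87°, λ = atan2(p_y, p_x) ≈ 32.92°.

≈ lat 13°, lon 33°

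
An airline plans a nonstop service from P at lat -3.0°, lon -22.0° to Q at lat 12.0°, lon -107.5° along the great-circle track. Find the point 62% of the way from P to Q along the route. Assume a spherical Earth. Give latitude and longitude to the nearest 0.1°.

Write both endpoints as unit vectors p₁, p₂ with components (cos φ cos λ, cos φ sin λ, sin φ).
The central angle between the endpoints is δ = arccos(p₁·p₂) ≈ 1.505 rad (86.2°).
Interpolate at f = 0.62 with slerp weights a = sin((1−f)δ)/sin δ ≈ 0.542, b = sin(fδ)/sin δ ≈ 0.805.
p = a·p₁ + b·p₂ ≈ (0.265, -0.954, 0.139); φ = arcsin(p_z) ≈ 7.99°, λ = atan2(p_y, p_x) ≈ -74.46°.

≈ lat 8.0°, lon -74.5°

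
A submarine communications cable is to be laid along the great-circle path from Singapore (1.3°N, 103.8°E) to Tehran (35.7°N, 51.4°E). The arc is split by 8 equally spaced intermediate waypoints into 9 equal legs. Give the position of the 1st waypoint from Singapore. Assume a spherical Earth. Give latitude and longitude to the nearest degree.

≈ (6°N, 99°E)

From cos δ = sin φ₁ sin φ₂ + cos φ₁ cos φ₂ cos Δλ, the central angle is δ ≈ 1.037 rad (59.4°).
Interpolate at f = 1/9 with slerp weights a = sin((1−f)δ)/sin δ ≈ 0.925, b = sin(fδ)/sin δ ≈ 0.134.
p = a·p₁ + b·p₂ ≈ (-0.153, 0.983, 0.099); φ = arcsin(p_z) ≈ 5.68°, λ = atan2(p_y, p_x) ≈ 98.85°.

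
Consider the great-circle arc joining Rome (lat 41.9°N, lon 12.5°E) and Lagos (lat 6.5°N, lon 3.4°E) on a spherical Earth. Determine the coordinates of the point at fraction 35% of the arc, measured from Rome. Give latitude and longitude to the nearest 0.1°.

From cos δ = sin φ₁ sin φ₂ + cos φ₁ cos φ₂ cos Δλ, the central angle is δ ≈ 0.634 rad (36.3°).
Interpolate at f = 0.35 with slerp weights a = sin((1−f)δ)/sin δ ≈ 0.676, b = sin(fδ)/sin δ ≈ 0.372.
p = a·p₁ + b·p₂ ≈ (0.860, 0.131, 0.494); φ = arcsin(p_z) ≈ 29.58°, λ = atan2(p_y, p_x) ≈ 8.65°.

≈ lat 29.6°N, lon 8.7°E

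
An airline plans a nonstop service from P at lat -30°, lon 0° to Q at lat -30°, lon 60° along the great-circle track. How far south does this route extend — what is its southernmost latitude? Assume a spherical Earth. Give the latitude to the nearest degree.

≈ -34°

The great circle lies in the plane with unit normal n̂ = (p₁ × p₂)/|p₁ × p₂|.
Here n̂_z ≈ +0.832; the vertex latitude is φ_max = arccos|n̂_z| ≈ 33.7°.
Check via Clairaut: cos φ_max = |cos φ₁| · sin C = cos(30.0°)·sin(106.1°) ≈ 0.832, again giving ≈ 33.7°.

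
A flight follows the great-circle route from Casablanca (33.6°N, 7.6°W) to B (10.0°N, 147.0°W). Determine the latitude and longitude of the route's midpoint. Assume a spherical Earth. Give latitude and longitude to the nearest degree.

≈ (48°N, 90°W)

Convert each endpoint to a unit vector on the sphere (x = cos φ cos λ, y = cos φ sin λ, z = sin φ).
The central angle between the endpoints is δ = arccos(p₁·p₂) ≈ 2.126 rad (121.8°).
Interpolate at f = 1/2 with slerp weights a = sin((1−f)δ)/sin δ ≈ 1.028, b = sin(fδ)/sin δ ≈ 1.028.
p = a·p₁ + b·p₂ ≈ (-0.000, -0.665, 0.747); φ = arcsin(p_z) ≈ 48.35°, λ = atan2(p_y, p_x) ≈ -90.03°.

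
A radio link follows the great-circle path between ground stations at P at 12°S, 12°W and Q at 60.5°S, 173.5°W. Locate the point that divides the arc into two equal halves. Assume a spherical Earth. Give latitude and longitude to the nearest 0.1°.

≈ 63.6°S, 29.0°W

Convert each endpoint to a unit vector on the sphere (x = cos φ cos λ, y = cos φ sin λ, z = sin φ).
The central angle between the endpoints is δ = arccos(p₁·p₂) ≈ 1.850 rad (106.0°).
Interpolate at f = 1/2 with slerp weights a = sin((1−f)δ)/sin δ ≈ 0.831, b = sin(fδ)/sin δ ≈ 0.831.
p = a·p₁ + b·p₂ ≈ (0.388, -0.215, -0.896); φ = arcsin(p_z) ≈ -63.63°, λ = atan2(p_y, p_x) ≈ -29.00°.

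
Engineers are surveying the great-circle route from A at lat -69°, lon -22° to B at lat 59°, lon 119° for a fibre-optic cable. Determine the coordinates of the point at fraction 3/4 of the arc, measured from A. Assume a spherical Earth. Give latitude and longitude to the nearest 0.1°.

≈ lat 24.3°, lon 90.2°

The haversine formula gives a central angle δ ≈ 2.804 rad (160.7°) between the endpoints.
Interpolate at f = 3/4 with slerp weights a = sin((1−f)δ)/sin δ ≈ 1.950, b = sin(fδ)/sin δ ≈ 2.604.
p = a·p₁ + b·p₂ ≈ (-0.002, 0.911, 0.412); φ = arcsin(p_z) ≈ 24.32°, λ = atan2(p_y, p_x) ≈ 90.15°.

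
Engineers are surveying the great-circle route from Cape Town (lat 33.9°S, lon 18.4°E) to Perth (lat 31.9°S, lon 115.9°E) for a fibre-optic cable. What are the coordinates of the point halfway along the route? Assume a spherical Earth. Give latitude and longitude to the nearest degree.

Convert each endpoint to a unit vector on the sphere (x = cos φ cos λ, y = cos φ sin λ, z = sin φ).
The central angle between the endpoints is δ = arccos(p₁·p₂) ≈ 1.367 rad (78.3°).
Interpolate at f = 1/2 with slerp weights a = sin((1−f)δ)/sin δ ≈ 0.645, b = sin(fδ)/sin δ ≈ 0.645.
p = a·p₁ + b·p₂ ≈ (0.269, 0.661, -0.700); φ = arcsin(p_z) ≈ -44.45°, λ = atan2(p_y, p_x) ≈ 67.89°.

≈ lat 44°S, lon 68°E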